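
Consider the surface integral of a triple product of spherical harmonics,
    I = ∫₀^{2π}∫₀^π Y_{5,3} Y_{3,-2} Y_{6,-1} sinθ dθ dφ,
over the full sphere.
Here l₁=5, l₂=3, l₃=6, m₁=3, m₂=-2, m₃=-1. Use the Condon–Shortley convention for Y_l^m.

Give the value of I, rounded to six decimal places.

0.166435

Checks pass: Σm=0; 14 even; l₃=6∈[2,8].
(2·5+1)(2·3+1)(2·6+1) = 1001
Δ: 2! 8! 4! / 15! → 1/675675
sum: t=0:+1/8640 t=1:−1/2304 t=2:+1/8640 = -7/34560
3j²(5 3 6; 0 0 0) = Δ·Π!·Σ² = 7/429  (sign -1)
sum: t=0:+1/17280 t=1:−1/120960 = 1/20160
3j²(5 3 6; 3 -2 -1) = Δ·Π!·Σ² = 64/3003  (sign -1)
combine: 4πI² = 1001·7/429·64/3003 = 448/1287
take √, sign +1: I = 0.16643505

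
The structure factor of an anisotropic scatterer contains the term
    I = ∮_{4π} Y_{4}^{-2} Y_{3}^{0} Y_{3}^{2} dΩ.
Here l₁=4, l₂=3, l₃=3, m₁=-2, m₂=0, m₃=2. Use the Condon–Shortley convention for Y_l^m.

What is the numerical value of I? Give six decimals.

m-sum 0 ✓  L=10 even ✓  1≤3≤7 ✓
Π(2lᵢ+1) = 9×7×7 = 441
triangle coeff Δ(4,3,3) = 1/34650
Σ_t [1,3]: t=1:−1/72 t=2:+1/16 t=3:−1/72 = 5/144
(3j)²=2/77 [(4 3 3; 0 0 0)], sign=-1
Σ_t [2,3]: t=2:+1/96 t=3:−1/72 = -1/288
(3j)²=1/462 [(4 3 3; -2 0 2)], sign=+1
⇒ 4πI² = 3/121
I = (-1)√(3/121/(4π)) = -0.04441841

-0.044418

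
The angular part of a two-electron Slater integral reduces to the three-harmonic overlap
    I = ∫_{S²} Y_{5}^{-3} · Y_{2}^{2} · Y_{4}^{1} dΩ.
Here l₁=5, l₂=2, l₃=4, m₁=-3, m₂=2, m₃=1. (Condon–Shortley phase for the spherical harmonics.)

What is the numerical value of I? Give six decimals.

l₁+l₂+l₃=11 is odd: 3j(l;000)=0 ⇒ I=0

0.000000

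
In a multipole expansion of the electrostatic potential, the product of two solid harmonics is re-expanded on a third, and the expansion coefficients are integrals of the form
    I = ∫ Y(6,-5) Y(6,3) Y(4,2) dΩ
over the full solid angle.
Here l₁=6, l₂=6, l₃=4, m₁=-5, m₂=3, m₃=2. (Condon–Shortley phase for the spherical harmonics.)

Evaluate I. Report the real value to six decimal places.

Rules hold: Σm=0, L=16 even, 0≤4≤12.
N = 13·13·9 = 1521
Δ = 8!·4!·4!/17! = 1/15315300
Racah Σ t=2..6: t=2:+1/829440 t=3:−1/25920 t=4:+1/9216 t=5:−1/25920 t=6:+1/829440 = 7/207360
⇒ 3j(6 6 4; 0 0 0)² = 28/2431, sgn +1
Racah Σ t=7..8: t=7:−1/483840 t=8:+1/1451520 = -1/725760
⇒ 3j(6 6 4; -5 3 2)² = 24/1547, sgn -1
4πI² = N·(3j₀)²·(3jₘ)² = 864/3179
I = -1·√(0.271784/4π) = -0.14706410

-0.147064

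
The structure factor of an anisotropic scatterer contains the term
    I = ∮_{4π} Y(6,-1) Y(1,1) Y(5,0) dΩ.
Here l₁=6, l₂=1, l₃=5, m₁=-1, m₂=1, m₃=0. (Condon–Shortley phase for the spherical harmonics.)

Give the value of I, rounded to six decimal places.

m-sum 0 ✓  L=12 even ✓  5≤5≤7 ✓
Π(2lᵢ+1) = 13×3×11 = 429
triangle coeff Δ(6,1,5) = 1/858
Σ_t [1,1]: t=1:−1/14400 = -1/14400
(3j)²=6/143 [(6 1 5; 0 0 0)], sign=+1
Σ_t [2,2]: t=2:+1/28800 = 1/28800
(3j)²=7/286 [(6 1 5; -1 1 0)], sign=-1
⇒ 4πI² = 63/143
I = (-1)√(63/143/(4π)) = -0.18723944

-0.187239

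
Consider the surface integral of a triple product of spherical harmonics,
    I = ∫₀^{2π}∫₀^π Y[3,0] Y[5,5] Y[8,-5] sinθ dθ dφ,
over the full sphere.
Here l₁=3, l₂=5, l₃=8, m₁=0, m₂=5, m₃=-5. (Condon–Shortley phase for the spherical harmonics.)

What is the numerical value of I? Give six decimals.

-0.071001

m-sum 0 ✓  L=16 even ✓  2≤8≤8 ✓
Π(2lᵢ+1) = 7×11×17 = 1309
triangle coeff Δ(3,5,8) = 1/136136
Σ_t [0,0]: t=0:+1/518400 = 1/518400
(3j)²=56/2431 [(3 5 8; 0 0 0)], sign=+1
Σ_t [0,0]: t=0:+1/130636800 = 1/130636800
(3j)²=1/476 [(3 5 8; 0 5 -5)], sign=-1
⇒ 4πI² = 14/221
I = (-1)√(14/221/(4π)) = -0.07100075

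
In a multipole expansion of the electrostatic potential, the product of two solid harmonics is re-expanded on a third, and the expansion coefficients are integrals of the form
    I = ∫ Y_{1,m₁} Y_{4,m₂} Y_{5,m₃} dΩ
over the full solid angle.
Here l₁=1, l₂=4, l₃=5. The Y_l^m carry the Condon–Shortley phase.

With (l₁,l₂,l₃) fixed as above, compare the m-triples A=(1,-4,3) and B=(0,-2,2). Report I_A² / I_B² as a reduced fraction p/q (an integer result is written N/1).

Same 1,4,5: normalisation and zero-m 3j drop out of the ratio.
A: Δ: 0! 2! 8! / 11! → 1/495; sum: t=0:+1/80640 = 1/80640; 3j²(1 4 5; 1 -4 3) = Δ·Π!·Σ² = 1/495  (sign +1)
B: Δ: 0! 2! 8! / 11! → 1/495; sum: t=0:+1/1440 = 1/1440; 3j²(1 4 5; 0 -2 2) = Δ·Π!·Σ² = 7/165  (sign -1)
I_A²/I_B² = (1/495)/(7/165) = 1/21

1/21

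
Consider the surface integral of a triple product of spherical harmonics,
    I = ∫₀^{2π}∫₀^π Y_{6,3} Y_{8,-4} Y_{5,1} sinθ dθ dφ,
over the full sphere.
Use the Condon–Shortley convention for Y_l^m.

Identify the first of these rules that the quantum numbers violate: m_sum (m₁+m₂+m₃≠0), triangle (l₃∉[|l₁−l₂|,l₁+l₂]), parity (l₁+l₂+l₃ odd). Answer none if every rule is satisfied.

azimuthal sum: 3 − 4 + 1 = 0  ✓
2 ≤ 5 ≤ 14 (triangle on l)  ✓
L = 6 + 8 + 5 = 19 (odd)  ✗

parity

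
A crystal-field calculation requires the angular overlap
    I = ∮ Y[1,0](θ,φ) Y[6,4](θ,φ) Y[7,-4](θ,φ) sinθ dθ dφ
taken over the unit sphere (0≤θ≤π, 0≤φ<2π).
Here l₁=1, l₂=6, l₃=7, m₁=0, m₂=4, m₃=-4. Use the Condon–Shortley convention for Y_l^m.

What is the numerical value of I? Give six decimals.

m-sum 0 ✓  L=14 even ✓  5≤7≤7 ✓
Π(2lᵢ+1) = 3×13×15 = 585
triangle coeff Δ(1,6,7) = 1/1365
Σ_t [0,0]: t=0:+1/518400 = 1/518400
(3j)²=7/195 [(1 6 7; 0 0 0)], sign=-1
Σ_t [0,0]: t=0:+1/7257600 = 1/7257600
(3j)²=11/455 [(1 6 7; 0 4 -4)], sign=-1
⇒ 4πI² = 33/65
I = (+1)√(33/65/(4π)) = 0.20099968

0.201000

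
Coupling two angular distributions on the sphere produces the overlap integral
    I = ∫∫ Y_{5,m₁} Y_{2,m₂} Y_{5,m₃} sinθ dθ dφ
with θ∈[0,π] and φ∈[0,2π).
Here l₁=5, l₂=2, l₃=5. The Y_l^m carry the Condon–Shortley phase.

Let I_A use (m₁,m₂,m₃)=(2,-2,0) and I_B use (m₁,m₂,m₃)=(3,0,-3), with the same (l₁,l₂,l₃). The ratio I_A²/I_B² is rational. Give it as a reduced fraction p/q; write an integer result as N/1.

Shared (l₁,l₂,l₃)=(5,2,5): N and (l;000)² cancel in I_A²/I_B².
A: Δ = 2!·8!·2!/13! = 1/38610; Racah Σ t=0..0: t=0:+1/2880 = 1/2880; ⇒ 3j(5 2 5; 2 -2 0)² = 14/429, sgn -1
B: Δ = 2!·8!·2!/13! = 1/38610; Racah Σ t=0..2: t=0:+1/5760 t=1:−1/5040 t=2:+1/161280 = -1/53760; ⇒ 3j(5 2 5; 3 0 -3)² = 1/4290, sgn -1
I_A²/I_B² = (14/429)/(1/4290) = 140/1

140/1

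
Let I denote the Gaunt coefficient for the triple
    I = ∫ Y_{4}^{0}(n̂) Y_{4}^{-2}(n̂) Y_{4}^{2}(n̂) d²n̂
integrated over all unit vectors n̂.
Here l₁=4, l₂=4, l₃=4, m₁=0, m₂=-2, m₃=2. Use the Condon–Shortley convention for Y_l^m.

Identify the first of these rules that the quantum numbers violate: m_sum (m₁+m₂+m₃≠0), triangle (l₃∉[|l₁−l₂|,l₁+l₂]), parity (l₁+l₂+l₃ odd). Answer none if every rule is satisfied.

none

m₁+m₂+m₃ = 0 − 2 + 2 = 0  ✓
triangle: |4−4|=0 ≤ l₃=4 ≤ 4+4=8  ✓
parity: l₁+l₂+l₃ = 12 is even  ✓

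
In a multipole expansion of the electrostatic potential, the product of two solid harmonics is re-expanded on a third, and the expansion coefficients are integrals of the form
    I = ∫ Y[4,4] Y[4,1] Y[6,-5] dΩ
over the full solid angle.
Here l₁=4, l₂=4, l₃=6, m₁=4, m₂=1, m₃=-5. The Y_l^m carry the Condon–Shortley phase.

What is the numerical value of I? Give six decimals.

Rules hold: Σm=0, L=14 even, 0≤6≤8.
N = 9·9·13 = 1053
Δ = 2!·6!·6!/15! = 1/1261260
Racah Σ t=0..2: t=0:+1/4608 t=1:−1/1296 t=2:+1/4608 = -7/20736
⇒ 3j(4 4 6; 0 0 0)² = 20/1287, sgn -1
Racah Σ t=0..0: t=0:+1/172800 = 1/172800
⇒ 3j(4 4 6; 4 1 -5)² = 2/65, sgn -1
4πI² = N·(3j₀)²·(3jₘ)² = 72/143
I = +1·√(0.503497/4π) = 0.20016738

0.200167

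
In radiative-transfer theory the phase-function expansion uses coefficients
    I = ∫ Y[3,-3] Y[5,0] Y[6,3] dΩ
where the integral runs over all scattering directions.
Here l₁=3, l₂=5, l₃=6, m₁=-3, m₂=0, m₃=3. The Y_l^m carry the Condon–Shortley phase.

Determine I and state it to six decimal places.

0.190675

Rules hold: Σm=0, L=14 even, 2≤6≤8.
N = 7·11·13 = 1001
Δ = 2!·4!·8!/15! = 1/675675
Racah Σ t=0..2: t=0:+1/8640 t=1:−1/2304 t=2:+1/8640 = -7/34560
⇒ 3j(3 5 6; 0 0 0)² = 7/429, sgn -1
Racah Σ t=2..2: t=2:+1/34560 = 1/34560
⇒ 3j(3 5 6; -3 0 3)² = 4/143, sgn -1
4πI² = N·(3j₀)²·(3jₘ)² = 196/429
I = +1·√(0.456876/4π) = 0.19067531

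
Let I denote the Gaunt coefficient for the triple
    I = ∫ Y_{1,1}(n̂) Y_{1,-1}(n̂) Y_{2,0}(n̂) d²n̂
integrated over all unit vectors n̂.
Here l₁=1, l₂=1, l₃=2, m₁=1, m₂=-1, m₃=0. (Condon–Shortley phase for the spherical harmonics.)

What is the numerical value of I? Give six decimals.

m-sum 0 ✓  L=4 even ✓  0≤2≤2 ✓
Π(2lᵢ+1) = 3×3×5 = 45
triangle coeff Δ(1,1,2) = 1/30
Σ_t [0,0]: t=0:+1/1 = 1/1
(3j)²=2/15 [(1 1 2; 0 0 0)], sign=+1
Σ_t [0,0]: t=0:+1/4 = 1/4
(3j)²=1/30 [(1 1 2; 1 -1 0)], sign=+1
⇒ 4πI² = 1/5
I = (+1)√(1/5/(4π)) = 0.12615663

0.126157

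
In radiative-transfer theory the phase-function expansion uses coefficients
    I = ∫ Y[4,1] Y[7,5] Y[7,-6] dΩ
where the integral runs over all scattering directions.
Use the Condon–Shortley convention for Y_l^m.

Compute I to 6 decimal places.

-0.082726

Checks pass: Σm=0; 18 even; l₃=7∈[3,11].
(2·4+1)(2·7+1)(2·7+1) = 2025
Δ: 4! 4! 10! / 19! → 1/58198140
sum: t=0:+1/17418240 t=1:−1/622080 t=2:+1/230400 t=3:−1/622080 t=4:+1/17418240 = 1/806400
3j²(4 7 7; 0 0 0) = Δ·Π!·Σ² = 2268/230945  (sign -1)
sum: t=2:+1/87091200 t=3:−1/52254720 = -1/130636800
3j²(4 7 7; 1 5 -6) = Δ·Π!·Σ² = 88/20349  (sign +1)
combine: 4πI² = 2025·2268/230945·88/20349 = 116640/1356277
take √, sign -1: I = -0.08272650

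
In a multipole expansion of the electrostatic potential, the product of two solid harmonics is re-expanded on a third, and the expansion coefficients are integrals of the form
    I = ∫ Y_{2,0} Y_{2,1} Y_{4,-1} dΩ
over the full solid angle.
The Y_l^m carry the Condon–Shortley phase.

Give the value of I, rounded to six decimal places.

m-sum 0 ✓  L=8 even ✓  0≤4≤4 ✓
Π(2lᵢ+1) = 5×5×9 = 225
triangle coeff Δ(2,2,4) = 1/630
Σ_t [0,0]: t=0:+1/16 = 1/16
(3j)²=2/35 [(2 2 4; 0 0 0)], sign=+1
Σ_t [0,0]: t=0:+1/24 = 1/24
(3j)²=1/21 [(2 2 4; 0 1 -1)], sign=-1
⇒ 4πI² = 30/49
I = (-1)√(30/49/(4π)) = -0.22072812

-0.220728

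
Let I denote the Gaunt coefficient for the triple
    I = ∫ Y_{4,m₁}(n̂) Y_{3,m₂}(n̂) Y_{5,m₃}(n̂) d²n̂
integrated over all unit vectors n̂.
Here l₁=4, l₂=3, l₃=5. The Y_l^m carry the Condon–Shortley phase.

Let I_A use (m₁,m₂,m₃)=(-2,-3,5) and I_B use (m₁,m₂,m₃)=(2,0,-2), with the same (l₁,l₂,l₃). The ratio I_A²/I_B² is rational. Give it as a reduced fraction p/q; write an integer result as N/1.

Same 4,3,5: normalisation and zero-m 3j drop out of the ratio.
A: Δ: 2! 6! 4! / 13! → 1/180180; sum: t=0:+1/34560 = 1/34560; 3j²(4 3 5; -2 -3 5) = Δ·Π!·Σ² = 5/286  (sign +1)
B: Δ: 2! 6! 4! / 13! → 1/180180; sum: t=0:+1/576 t=1:−1/480 t=2:+1/8640 = -1/4320; 3j²(4 3 5; 2 0 -2) = Δ·Π!·Σ² = 1/2145  (sign +1)
I_A²/I_B² = (5/286)/(1/2145) = 75/2

75/2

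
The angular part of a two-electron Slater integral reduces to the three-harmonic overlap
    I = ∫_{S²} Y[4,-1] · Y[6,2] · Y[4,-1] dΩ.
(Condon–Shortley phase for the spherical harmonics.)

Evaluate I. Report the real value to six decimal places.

0.145766

m-sum 0 ✓  L=14 even ✓  2≤4≤10 ✓
Π(2lᵢ+1) = 9×13×9 = 1053
triangle coeff Δ(4,6,4) = 1/1261260
Σ_t [2,4]: t=2:+1/4608 t=3:−1/1296 t=4:+1/4608 = -7/20736
(3j)²=20/1287 [(4 6 4; 0 0 0)], sign=-1
Σ_t [3,5]: t=3:−1/8640 t=4:+1/2304 t=5:−1/8640 = 7/34560
(3j)²=7/429 [(4 6 4; -1 2 -1)], sign=-1
⇒ 4πI² = 420/1573
I = (+1)√(420/1573/(4π)) = 0.14576570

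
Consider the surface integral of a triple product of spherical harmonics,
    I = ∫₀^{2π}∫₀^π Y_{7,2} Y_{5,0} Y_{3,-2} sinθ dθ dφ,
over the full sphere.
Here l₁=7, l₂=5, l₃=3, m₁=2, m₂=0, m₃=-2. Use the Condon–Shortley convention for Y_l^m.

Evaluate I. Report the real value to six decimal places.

0.000000

Σlᵢ=15 odd — θ-integrand is odd under cosθ→−cosθ; I=0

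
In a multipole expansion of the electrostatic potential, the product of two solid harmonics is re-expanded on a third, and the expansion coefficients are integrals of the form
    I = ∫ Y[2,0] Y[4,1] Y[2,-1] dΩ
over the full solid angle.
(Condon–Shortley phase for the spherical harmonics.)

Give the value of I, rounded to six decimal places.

-0.220728

m-sum 0 ✓  L=8 even ✓  2≤2≤6 ✓
Π(2lᵢ+1) = 5×9×5 = 225
triangle coeff Δ(2,4,2) = 1/630
Σ_t [2,2]: t=2:+1/16 = 1/16
(3j)²=2/35 [(2 4 2; 0 0 0)], sign=+1
Σ_t [2,2]: t=2:+1/24 = 1/24
(3j)²=1/21 [(2 4 2; 0 1 -1)], sign=-1
⇒ 4πI² = 30/49
I = (-1)√(30/49/(4π)) = -0.22072812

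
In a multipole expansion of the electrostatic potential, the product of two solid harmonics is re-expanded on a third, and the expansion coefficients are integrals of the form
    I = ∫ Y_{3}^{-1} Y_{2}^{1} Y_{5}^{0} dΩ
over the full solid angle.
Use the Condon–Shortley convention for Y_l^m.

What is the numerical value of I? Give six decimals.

0.169433

Rules hold: Σm=0, L=10 even, 1≤5≤5.
N = 7·5·11 = 385
Δ = 0!·6!·4!/11! = 1/2310
Racah Σ t=0..0: t=0:+1/144 = 1/144
⇒ 3j(3 2 5; 0 0 0)² = 10/231, sgn -1
Racah Σ t=0..0: t=0:+1/288 = 1/288
⇒ 3j(3 2 5; -1 1 0)² = 5/231, sgn -1
4πI² = N·(3j₀)²·(3jₘ)² = 250/693
I = +1·√(0.36075/4π) = 0.16943318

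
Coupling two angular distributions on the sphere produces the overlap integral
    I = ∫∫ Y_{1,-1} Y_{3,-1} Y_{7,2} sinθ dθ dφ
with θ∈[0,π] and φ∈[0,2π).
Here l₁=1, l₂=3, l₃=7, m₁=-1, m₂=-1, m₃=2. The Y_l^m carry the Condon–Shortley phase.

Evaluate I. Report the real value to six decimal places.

|1−3|≤7≤1+3 violated ⇒ I = 0

0.000000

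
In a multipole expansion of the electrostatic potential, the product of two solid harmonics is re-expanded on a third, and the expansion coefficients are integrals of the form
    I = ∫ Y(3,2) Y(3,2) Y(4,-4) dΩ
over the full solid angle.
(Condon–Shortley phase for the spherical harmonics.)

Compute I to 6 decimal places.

0.214561

Checks pass: Σm=0; 10 even; l₃=4∈[0,6].
(2·3+1)(2·3+1)(2·4+1) = 441
Δ: 2! 4! 4! / 11! → 1/34650
sum: t=0:+1/72 t=1:−1/16 t=2:+1/72 = -5/144
3j²(3 3 4; 0 0 0) = Δ·Π!·Σ² = 2/77  (sign -1)
sum: t=1:−1/576 = -1/576
3j²(3 3 4; 2 2 -4) = Δ·Π!·Σ² = 5/99  (sign -1)
combine: 4πI² = 441·2/77·5/99 = 70/121
take √, sign +1: I = 0.21456131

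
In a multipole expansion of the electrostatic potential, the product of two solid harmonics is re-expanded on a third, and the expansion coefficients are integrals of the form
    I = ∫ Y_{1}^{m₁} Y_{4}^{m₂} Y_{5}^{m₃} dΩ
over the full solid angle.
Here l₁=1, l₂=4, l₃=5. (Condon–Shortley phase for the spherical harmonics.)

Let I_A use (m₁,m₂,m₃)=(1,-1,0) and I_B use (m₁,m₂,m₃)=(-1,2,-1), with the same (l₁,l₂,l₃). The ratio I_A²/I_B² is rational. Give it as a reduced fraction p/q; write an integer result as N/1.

Shared (l₁,l₂,l₃)=(1,4,5): N and (l;000)² cancel in I_A²/I_B².
A: Δ = 0!·2!·8!/11! = 1/495; Racah Σ t=0..0: t=0:+1/1440 = 1/1440; ⇒ 3j(1 4 5; 1 -1 0)² = 2/99, sgn -1
B: Δ = 0!·2!·8!/11! = 1/495; Racah Σ t=0..0: t=0:+1/2880 = 1/2880; ⇒ 3j(1 4 5; -1 2 -1)² = 2/165, sgn +1
I_A²/I_B² = (2/99)/(2/165) = 5/3

5/3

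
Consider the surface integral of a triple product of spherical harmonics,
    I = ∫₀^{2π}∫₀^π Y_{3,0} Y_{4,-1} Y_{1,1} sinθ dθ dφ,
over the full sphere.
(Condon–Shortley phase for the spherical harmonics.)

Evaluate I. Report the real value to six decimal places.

m-sum 0 ✓  L=8 even ✓  1≤1≤7 ✓
Π(2lᵢ+1) = 7×9×3 = 189
triangle coeff Δ(3,4,1) = 1/252
Σ_t [3,3]: t=3:−1/36 = -1/36
(3j)²=4/63 [(3 4 1; 0 0 0)], sign=+1
Σ_t [3,3]: t=3:−1/72 = -1/72
(3j)²=5/126 [(3 4 1; 0 -1 1)], sign=-1
⇒ 4πI² = 10/21
I = (-1)√(10/21/(4π)) = -0.19466390

-0.194664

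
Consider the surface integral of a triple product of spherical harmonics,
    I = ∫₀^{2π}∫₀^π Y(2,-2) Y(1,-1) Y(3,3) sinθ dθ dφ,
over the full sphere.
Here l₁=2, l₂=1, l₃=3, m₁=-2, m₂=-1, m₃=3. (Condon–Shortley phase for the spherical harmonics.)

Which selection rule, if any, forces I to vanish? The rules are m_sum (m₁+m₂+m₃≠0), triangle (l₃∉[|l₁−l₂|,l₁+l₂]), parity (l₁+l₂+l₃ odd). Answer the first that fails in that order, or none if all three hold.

none

azimuthal sum: -2 − 1 + 3 = 0  ✓
1 ≤ 3 ≤ 3 (triangle on l)  ✓
L = 2 + 1 + 3 = 6 (even)  ✓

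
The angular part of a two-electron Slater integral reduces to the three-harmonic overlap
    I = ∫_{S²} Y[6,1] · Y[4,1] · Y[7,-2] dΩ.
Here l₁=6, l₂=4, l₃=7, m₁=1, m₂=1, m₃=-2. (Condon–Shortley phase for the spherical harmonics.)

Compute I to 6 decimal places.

Σlᵢ=17 odd — θ-integrand is odd under cosθ→−cosθ; I=0

0.000000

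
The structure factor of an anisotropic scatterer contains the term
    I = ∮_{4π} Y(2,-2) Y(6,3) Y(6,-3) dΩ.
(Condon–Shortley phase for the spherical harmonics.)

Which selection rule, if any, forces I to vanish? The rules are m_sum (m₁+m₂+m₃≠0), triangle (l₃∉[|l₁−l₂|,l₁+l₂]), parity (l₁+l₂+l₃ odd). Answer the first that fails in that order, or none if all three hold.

azimuthal sum: -2 + 3 − 3 = -2  ✗
4 ≤ 6 ≤ 8 (triangle on l)
L = 2 + 6 + 6 = 14 (even)

m_sum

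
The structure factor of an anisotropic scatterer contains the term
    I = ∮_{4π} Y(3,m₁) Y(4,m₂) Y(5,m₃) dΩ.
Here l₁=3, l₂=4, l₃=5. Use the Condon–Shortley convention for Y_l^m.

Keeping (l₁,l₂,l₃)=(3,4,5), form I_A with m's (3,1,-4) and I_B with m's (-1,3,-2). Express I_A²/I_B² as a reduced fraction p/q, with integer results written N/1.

Shared (l₁,l₂,l₃)=(3,4,5): N and (l;000)² cancel in I_A²/I_B².
A: Δ = 2!·4!·6!/13! = 1/180180; Racah Σ t=0..0: t=0:+1/5760 = 1/5760; ⇒ 3j(3 4 5; 3 1 -4)² = 9/286, sgn -1
B: Δ = 2!·4!·6!/13! = 1/180180; Racah Σ t=1..2: t=1:−1/4320 t=2:+1/960 = 7/8640; ⇒ 3j(3 4 5; -1 3 -2)² = 343/12870, sgn -1
I_A²/I_B² = (9/286)/(343/12870) = 405/343

405/343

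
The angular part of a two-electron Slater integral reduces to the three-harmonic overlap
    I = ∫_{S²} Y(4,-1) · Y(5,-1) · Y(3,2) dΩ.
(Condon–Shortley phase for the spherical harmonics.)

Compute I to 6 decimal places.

0.138239

m-sum 0 ✓  L=12 even ✓  1≤3≤9 ✓
Π(2lᵢ+1) = 9×11×7 = 693
triangle coeff Δ(4,5,3) = 1/180180
Σ_t [2,4]: t=2:+1/576 t=3:−1/144 t=4:+1/576 = -1/288
(3j)²=20/1001 [(4 5 3; 0 0 0)], sign=+1
Σ_t [3,4]: t=3:−1/432 t=4:+1/1152 = -5/3456
(3j)²=625/36036 [(4 5 3; -1 -1 2)], sign=+1
⇒ 4πI² = 3125/13013
I = (+1)√(3125/13013/(4π)) = 0.13823925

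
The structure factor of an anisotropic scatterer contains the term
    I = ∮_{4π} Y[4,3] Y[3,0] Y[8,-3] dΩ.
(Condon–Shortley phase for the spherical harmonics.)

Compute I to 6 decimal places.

triangle: need 1≤l₃≤7, have 8; I=0

0.000000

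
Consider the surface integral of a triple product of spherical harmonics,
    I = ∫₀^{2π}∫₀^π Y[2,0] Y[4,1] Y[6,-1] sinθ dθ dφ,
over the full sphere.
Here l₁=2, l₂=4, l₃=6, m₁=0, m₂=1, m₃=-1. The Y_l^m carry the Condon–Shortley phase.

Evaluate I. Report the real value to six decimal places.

m-sum 0 ✓  L=12 even ✓  2≤6≤6 ✓
Π(2lᵢ+1) = 5×9×13 = 585
triangle coeff Δ(2,4,6) = 1/6435
Σ_t [0,0]: t=0:+1/2304 = 1/2304
(3j)²=5/143 [(2 4 6; 0 0 0)], sign=+1
Σ_t [0,0]: t=0:+1/2880 = 1/2880
(3j)²=14/429 [(2 4 6; 0 1 -1)], sign=-1
⇒ 4πI² = 1050/1573
I = (-1)√(1050/1573/(4π)) = -0.23047581

-0.230476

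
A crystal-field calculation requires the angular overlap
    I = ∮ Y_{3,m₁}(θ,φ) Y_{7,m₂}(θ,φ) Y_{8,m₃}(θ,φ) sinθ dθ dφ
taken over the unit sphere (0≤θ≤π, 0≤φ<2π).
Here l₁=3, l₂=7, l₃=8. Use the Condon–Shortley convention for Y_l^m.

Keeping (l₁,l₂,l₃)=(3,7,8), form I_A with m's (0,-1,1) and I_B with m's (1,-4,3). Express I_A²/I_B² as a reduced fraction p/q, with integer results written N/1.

l's match ⇒ only the (l;m) 3-j factors differ between A and B.
A: triangle coeff Δ(3,7,8) = 1/5290740; Σ_t [0,2]: t=0:+1/6220800 t=1:−1/2419200 t=2:+1/11612160 = -29/174182400; (3j)²=841/83980 [(3 7 8; 0 -1 1)], sign=+1
B: triangle coeff Δ(3,7,8) = 1/5290740; Σ_t [0,2]: t=0:+1/17418240 t=1:−1/43545600 t=2:+1/1916006400 = 67/1916006400; (3j)²=4489/352716 [(3 7 8; 1 -4 3)], sign=-1
I_A²/I_B² = (841/83980)/(4489/352716) = 17661/22445

17661/22445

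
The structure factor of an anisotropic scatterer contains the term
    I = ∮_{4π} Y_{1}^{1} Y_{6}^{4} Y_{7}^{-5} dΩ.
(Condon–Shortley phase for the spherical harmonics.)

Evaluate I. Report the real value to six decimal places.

-0.284256

m-sum 0 ✓  L=14 even ✓  5≤7≤7 ✓
Π(2lᵢ+1) = 3×13×15 = 585
triangle coeff Δ(1,6,7) = 1/1365
Σ_t [0,0]: t=0:+1/518400 = 1/518400
(3j)²=7/195 [(1 6 7; 0 0 0)], sign=-1
Σ_t [0,0]: t=0:+1/14515200 = 1/14515200
(3j)²=22/455 [(1 6 7; 1 4 -5)], sign=+1
⇒ 4πI² = 66/65
I = (-1)√(66/65/(4π)) = -0.28425647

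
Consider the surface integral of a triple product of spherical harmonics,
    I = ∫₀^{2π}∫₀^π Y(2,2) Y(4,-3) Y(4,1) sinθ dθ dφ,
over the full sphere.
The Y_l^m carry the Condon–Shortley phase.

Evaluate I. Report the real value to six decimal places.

Checks pass: Σm=0; 10 even; l₃=4∈[2,6].
(2·2+1)(2·4+1)(2·4+1) = 405
Δ: 2! 2! 6! / 11! → 1/13860
sum: t=0:+1/192 t=1:−1/36 t=2:+1/192 = -5/288
3j²(2 4 4; 0 0 0) = Δ·Π!·Σ² = 20/693  (sign -1)
sum: t=0:+1/480 = 1/480
3j²(2 4 4; 2 -3 1) = Δ·Π!·Σ² = 3/110  (sign -1)
combine: 4πI² = 405·20/693·3/110 = 270/847
take √, sign +1: I = 0.15927046

0.159270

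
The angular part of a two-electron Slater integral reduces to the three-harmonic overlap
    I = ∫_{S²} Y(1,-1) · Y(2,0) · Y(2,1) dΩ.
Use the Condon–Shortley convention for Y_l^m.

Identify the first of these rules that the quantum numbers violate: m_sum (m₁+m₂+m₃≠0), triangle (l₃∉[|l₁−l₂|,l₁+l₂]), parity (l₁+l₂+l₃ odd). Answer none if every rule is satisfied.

m₁+m₂+m₃ = -1 + 0 + 1 = 0  ✓
triangle: |1−2|=1 ≤ l₃=2 ≤ 1+2=3  ✓
parity: l₁+l₂+l₃ = 5 is odd  ✗

parity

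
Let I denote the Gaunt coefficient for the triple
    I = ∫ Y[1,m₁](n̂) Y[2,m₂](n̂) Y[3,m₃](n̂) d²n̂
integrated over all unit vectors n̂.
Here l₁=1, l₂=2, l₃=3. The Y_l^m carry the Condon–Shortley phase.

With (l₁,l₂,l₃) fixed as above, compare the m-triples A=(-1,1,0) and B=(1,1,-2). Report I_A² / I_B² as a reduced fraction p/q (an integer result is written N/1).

Shared (l₁,l₂,l₃)=(1,2,3): N and (l;000)² cancel in I_A²/I_B².
A: Δ = 0!·2!·4!/7! = 1/105; Racah Σ t=0..0: t=0:+1/12 = 1/12; ⇒ 3j(1 2 3; -1 1 0)² = 1/35, sgn -1
B: Δ = 0!·2!·4!/7! = 1/105; Racah Σ t=0..0: t=0:+1/12 = 1/12; ⇒ 3j(1 2 3; 1 1 -2)² = 2/21, sgn -1
I_A²/I_B² = (1/35)/(2/21) = 3/10

3/10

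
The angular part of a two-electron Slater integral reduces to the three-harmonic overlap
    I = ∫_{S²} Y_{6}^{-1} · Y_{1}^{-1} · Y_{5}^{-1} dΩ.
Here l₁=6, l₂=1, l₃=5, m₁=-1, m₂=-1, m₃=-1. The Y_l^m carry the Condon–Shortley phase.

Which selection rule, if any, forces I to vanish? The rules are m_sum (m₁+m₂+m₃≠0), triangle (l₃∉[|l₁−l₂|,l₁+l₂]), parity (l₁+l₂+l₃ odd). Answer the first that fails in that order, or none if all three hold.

m₁+m₂+m₃ = -1 − 1 − 1 = -3  ✗
triangle: |6−1|=5 ≤ l₃=5 ≤ 6+1=7
parity: l₁+l₂+l₃ = 12 is even

m_sum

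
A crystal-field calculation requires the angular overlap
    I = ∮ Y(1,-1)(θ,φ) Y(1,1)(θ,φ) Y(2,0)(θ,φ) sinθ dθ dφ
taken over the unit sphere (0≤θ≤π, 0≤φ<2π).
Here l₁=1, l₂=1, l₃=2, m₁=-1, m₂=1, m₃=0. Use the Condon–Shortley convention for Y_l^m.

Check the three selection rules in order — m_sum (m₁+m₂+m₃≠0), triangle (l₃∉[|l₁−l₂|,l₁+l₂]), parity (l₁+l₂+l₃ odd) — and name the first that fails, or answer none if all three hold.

none

azimuthal sum: -1 + 1 + 0 = 0  ✓
0 ≤ 2 ≤ 2 (triangle on l)  ✓
L = 1 + 1 + 2 = 4 (even)  ✓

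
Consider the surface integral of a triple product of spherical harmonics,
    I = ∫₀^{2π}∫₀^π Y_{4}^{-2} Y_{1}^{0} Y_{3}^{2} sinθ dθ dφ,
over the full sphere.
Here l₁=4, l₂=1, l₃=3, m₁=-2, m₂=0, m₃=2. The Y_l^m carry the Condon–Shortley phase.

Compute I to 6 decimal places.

m-sum 0 ✓  L=8 even ✓  3≤3≤5 ✓
Π(2lᵢ+1) = 9×3×7 = 189
triangle coeff Δ(4,1,3) = 1/252
Σ_t [1,1]: t=1:−1/36 = -1/36
(3j)²=4/63 [(4 1 3; 0 0 0)], sign=+1
Σ_t [1,1]: t=1:−1/120 = -1/120
(3j)²=1/21 [(4 1 3; -2 0 2)], sign=+1
⇒ 4πI² = 4/7
I = (+1)√(4/7/(4π)) = 0.21324362

0.213244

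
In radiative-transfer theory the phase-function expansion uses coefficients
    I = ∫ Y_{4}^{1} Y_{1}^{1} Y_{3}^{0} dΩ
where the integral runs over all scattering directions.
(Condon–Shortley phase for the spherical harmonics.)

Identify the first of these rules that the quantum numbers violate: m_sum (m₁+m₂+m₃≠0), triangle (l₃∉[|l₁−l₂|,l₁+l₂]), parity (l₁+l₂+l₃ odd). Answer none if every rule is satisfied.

m_sum

azimuthal sum: 1 + 1 + 0 = 2  ✗
3 ≤ 3 ≤ 5 (triangle on l)
L = 4 + 1 + 3 = 8 (even)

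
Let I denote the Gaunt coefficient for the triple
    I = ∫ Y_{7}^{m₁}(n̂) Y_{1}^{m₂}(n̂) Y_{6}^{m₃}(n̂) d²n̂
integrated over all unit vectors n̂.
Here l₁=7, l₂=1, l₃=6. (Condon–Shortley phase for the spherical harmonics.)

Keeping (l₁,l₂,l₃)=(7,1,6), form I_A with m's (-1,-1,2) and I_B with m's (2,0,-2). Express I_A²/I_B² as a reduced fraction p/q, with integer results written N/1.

1/3

Shared (l₁,l₂,l₃)=(7,1,6): N and (l;000)² cancel in I_A²/I_B².
A: Δ = 2!·12!·0!/15! = 1/1365; Racah Σ t=0..0: t=0:+1/1935360 = 1/1935360; ⇒ 3j(7 1 6; -1 -1 2)² = 1/91, sgn +1
B: Δ = 2!·12!·0!/15! = 1/1365; Racah Σ t=1..1: t=1:−1/967680 = -1/967680; ⇒ 3j(7 1 6; 2 0 -2)² = 3/91, sgn -1
I_A²/I_B² = (1/91)/(3/91) = 1/3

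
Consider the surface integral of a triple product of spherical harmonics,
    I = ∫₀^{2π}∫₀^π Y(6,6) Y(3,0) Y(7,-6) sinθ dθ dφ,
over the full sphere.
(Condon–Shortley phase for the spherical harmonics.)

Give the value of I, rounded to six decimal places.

-0.204043

Checks pass: Σm=0; 16 even; l₃=7∈[3,9].
(2·6+1)(2·3+1)(2·7+1) = 1365
Δ: 2! 10! 4! / 17! → 1/2042040
sum: t=0:+1/207360 t=1:−1/57600 t=2:+1/207360 = -1/129600
3j²(6 3 7; 0 0 0) = Δ·Π!·Σ² = 168/12155  (sign +1)
sum: t=0:+1/43545600 = 1/43545600
3j²(6 3 7; 6 0 -6) = Δ·Π!·Σ² = 33/1190  (sign -1)
combine: 4πI² = 1365·168/12155·33/1190 = 756/1445
take √, sign -1: I = -0.20404316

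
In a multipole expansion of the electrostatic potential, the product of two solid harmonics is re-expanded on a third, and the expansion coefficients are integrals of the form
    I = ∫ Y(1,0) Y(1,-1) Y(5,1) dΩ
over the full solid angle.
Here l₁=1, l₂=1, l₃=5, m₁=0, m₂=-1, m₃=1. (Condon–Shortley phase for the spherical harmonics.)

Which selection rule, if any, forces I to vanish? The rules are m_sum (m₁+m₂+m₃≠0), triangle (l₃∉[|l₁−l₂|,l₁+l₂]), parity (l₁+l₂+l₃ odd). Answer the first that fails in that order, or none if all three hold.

Σmᵢ = 0  ✓
l₃∈[|l₁−l₂|,l₁+l₂]=[0,2], have l₃=5  ✗
Σlᵢ = 7 ⇒ odd

triangle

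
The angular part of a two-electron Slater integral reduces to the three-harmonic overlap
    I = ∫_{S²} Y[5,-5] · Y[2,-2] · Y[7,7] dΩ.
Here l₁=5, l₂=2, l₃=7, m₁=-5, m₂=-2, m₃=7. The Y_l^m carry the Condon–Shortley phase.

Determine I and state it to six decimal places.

Checks pass: Σm=0; 14 even; l₃=7∈[3,7].
(2·5+1)(2·2+1)(2·7+1) = 825
Δ: 0! 10! 4! / 15! → 1/15015
sum: t=0:+1/57600 = 1/57600
3j²(5 2 7; 0 0 0) = Δ·Π!·Σ² = 21/715  (sign -1)
sum: t=0:+1/87091200 = 1/87091200
3j²(5 2 7; -5 -2 7) = Δ·Π!·Σ² = 1/15  (sign +1)
combine: 4πI² = 825·21/715·1/15 = 21/13
take √, sign -1: I = -0.35853622

-0.358536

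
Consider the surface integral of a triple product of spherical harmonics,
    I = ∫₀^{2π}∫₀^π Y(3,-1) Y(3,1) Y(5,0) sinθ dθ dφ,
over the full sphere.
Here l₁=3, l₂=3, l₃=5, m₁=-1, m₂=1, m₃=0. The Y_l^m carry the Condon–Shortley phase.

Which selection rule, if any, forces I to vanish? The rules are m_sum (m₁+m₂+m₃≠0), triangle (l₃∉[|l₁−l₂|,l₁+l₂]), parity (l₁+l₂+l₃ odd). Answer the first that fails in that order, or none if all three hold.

azimuthal sum: -1 + 1 + 0 = 0  ✓
0 ≤ 5 ≤ 6 (triangle on l)  ✓
L = 3 + 3 + 5 = 11 (odd)  ✗

parity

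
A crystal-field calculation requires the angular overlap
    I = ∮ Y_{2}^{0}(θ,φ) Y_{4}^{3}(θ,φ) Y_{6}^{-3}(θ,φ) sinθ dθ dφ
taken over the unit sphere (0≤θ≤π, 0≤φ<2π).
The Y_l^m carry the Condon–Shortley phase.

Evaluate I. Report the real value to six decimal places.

Rules hold: Σm=0, L=12 even, 2≤6≤6.
N = 5·9·13 = 585
Δ = 0!·4!·8!/13! = 1/6435
Racah Σ t=0..0: t=0:+1/2304 = 1/2304
⇒ 3j(2 4 6; 0 0 0)² = 5/143, sgn +1
Racah Σ t=0..0: t=0:+1/20160 = 1/20160
⇒ 3j(2 4 6; 0 3 -3)² = 12/715, sgn -1
4πI² = N·(3j₀)²·(3jₘ)² = 540/1573
I = -1·√(0.343293/4π) = -0.16528277

-0.165283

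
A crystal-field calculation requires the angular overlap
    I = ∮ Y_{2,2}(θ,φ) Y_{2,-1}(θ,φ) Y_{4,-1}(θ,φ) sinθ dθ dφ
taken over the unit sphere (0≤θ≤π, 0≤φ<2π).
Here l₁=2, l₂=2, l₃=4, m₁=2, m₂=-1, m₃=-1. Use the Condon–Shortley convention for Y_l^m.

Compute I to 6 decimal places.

-0.090112

m-sum 0 ✓  L=8 even ✓  0≤4≤4 ✓
Π(2lᵢ+1) = 5×5×9 = 225
triangle coeff Δ(2,2,4) = 1/630
Σ_t [0,0]: t=0:+1/16 = 1/16
(3j)²=2/35 [(2 2 4; 0 0 0)], sign=+1
Σ_t [0,0]: t=0:+1/144 = 1/144
(3j)²=1/126 [(2 2 4; 2 -1 -1)], sign=-1
⇒ 4πI² = 5/49
I = (-1)√(5/49/(4π)) = -0.09011188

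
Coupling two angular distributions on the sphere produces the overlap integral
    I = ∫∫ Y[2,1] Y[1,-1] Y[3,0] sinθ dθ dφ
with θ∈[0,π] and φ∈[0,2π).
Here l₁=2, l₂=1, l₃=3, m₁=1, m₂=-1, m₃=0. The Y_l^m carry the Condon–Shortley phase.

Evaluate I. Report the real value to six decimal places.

0.143048

Rules hold: Σm=0, L=6 even, 1≤3≤3.
N = 5·3·7 = 105
Δ = 0!·4!·2!/7! = 1/105
Racah Σ t=0..0: t=0:+1/4 = 1/4
⇒ 3j(2 1 3; 0 0 0)² = 3/35, sgn -1
Racah Σ t=0..0: t=0:+1/12 = 1/12
⇒ 3j(2 1 3; 1 -1 0)² = 1/35, sgn -1
4πI² = N·(3j₀)²·(3jₘ)² = 9/35
I = +1·√(0.257143/4π) = 0.14304817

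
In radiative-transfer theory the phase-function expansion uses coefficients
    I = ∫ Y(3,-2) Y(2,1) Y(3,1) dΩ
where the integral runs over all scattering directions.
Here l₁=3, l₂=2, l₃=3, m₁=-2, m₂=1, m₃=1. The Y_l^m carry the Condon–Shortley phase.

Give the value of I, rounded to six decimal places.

Checks pass: Σm=0; 8 even; l₃=3∈[1,5].
(2·3+1)(2·2+1)(2·3+1) = 245
Δ: 2! 4! 2! / 9! → 1/3780
sum: t=0:+1/24 t=1:−1/4 t=2:+1/24 = -1/6
3j²(3 2 3; 0 0 0) = Δ·Π!·Σ² = 4/105  (sign +1)
sum: t=1:−1/48 t=2:+1/12 = 1/16
3j²(3 2 3; -2 1 1) = Δ·Π!·Σ² = 1/28  (sign +1)
combine: 4πI² = 245·4/105·1/28 = 1/3
take √, sign +1: I = 0.16286750

0.162868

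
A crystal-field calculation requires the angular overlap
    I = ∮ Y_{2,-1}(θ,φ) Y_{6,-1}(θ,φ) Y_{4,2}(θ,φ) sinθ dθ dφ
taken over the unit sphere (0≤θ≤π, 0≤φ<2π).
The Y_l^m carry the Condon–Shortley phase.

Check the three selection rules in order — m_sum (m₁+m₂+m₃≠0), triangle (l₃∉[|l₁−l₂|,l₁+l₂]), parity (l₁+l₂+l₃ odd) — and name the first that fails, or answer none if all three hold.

none

Σmᵢ = 0  ✓
l₃∈[|l₁−l₂|,l₁+l₂]=[4,8], have l₃=4  ✓
Σlᵢ = 12 ⇒ even  ✓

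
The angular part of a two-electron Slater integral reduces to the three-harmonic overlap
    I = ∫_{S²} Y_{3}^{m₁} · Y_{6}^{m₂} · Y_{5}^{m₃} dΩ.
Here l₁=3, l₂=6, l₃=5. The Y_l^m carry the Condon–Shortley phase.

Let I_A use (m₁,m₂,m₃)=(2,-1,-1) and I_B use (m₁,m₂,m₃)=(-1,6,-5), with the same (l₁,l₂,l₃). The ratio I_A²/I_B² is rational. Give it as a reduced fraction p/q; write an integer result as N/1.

14/33

Same 3,6,5: normalisation and zero-m 3j drop out of the ratio.
A: Δ: 4! 2! 8! / 15! → 1/675675; sum: t=0:+1/17280 t=1:−1/6912 = -1/11520; 3j²(3 6 5; 2 -1 -1) = Δ·Π!·Σ² = 2/143  (sign -1)
B: Δ: 4! 2! 8! / 15! → 1/675675; sum: t=4:+1/1935360 = 1/1935360; 3j²(3 6 5; -1 6 -5) = Δ·Π!·Σ² = 3/91  (sign +1)
I_A²/I_B² = (2/143)/(3/91) = 14/33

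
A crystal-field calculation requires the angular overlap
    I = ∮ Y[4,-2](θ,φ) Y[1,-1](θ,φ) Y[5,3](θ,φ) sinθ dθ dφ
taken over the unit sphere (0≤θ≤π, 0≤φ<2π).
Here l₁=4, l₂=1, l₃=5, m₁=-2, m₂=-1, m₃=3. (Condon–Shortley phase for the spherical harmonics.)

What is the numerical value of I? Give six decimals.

-0.259847

Checks pass: Σm=0; 10 even; l₃=5∈[3,5].
(2·4+1)(2·1+1)(2·5+1) = 297
Δ: 0! 8! 2! / 11! → 1/495
sum: t=0:+1/576 = 1/576
3j²(4 1 5; 0 0 0) = Δ·Π!·Σ² = 5/99  (sign -1)
sum: t=0:+1/2880 = 1/2880
3j²(4 1 5; -2 -1 3) = Δ·Π!·Σ² = 28/495  (sign +1)
combine: 4πI² = 297·5/99·28/495 = 28/33
take √, sign -1: I = -0.25984664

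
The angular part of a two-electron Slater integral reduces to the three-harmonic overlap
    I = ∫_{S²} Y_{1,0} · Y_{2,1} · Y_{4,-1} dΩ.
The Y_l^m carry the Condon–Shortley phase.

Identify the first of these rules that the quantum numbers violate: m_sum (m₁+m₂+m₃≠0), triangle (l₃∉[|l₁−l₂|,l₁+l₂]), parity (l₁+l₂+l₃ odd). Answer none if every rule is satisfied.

Σmᵢ = 0  ✓
l₃∈[|l₁−l₂|,l₁+l₂]=[1,3], have l₃=4  ✗
Σlᵢ = 7 ⇒ odd

triangle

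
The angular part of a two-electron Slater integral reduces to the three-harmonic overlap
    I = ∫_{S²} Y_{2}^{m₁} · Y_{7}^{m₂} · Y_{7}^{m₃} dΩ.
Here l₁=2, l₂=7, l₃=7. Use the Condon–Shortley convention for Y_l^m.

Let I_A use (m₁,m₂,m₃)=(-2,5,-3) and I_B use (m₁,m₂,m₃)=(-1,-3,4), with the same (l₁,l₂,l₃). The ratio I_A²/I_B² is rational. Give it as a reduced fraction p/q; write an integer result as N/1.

36/49

l's match ⇒ only the (l;m) 3-j factors differ between A and B.
A: triangle coeff Δ(2,7,7) = 1/185640; Σ_t [2,2]: t=2:+1/29030400 = 1/29030400; (3j)²=99/7735 [(2 7 7; -2 5 -3)], sign=+1
B: triangle coeff Δ(2,7,7) = 1/185640; Σ_t [1,2]: t=1:−1/4354560 t=2:+1/14515200 = -1/6220800; (3j)²=77/4420 [(2 7 7; -1 -3 4)], sign=+1
I_A²/I_B² = (99/7735)/(77/4420) = 36/49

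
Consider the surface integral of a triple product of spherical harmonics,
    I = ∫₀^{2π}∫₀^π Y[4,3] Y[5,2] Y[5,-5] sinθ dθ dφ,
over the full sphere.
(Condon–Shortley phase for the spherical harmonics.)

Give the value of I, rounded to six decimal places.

0.140629

Rules hold: Σm=0, L=14 even, 1≤5≤9.
N = 9·11·11 = 1089
Δ = 4!·4!·6!/15! = 1/3153150
Racah Σ t=0..4: t=0:+1/69120 t=1:−1/1728 t=2:+1/576 t=3:−1/1728 t=4:+1/69120 = 7/11520
⇒ 3j(4 5 5; 0 0 0)² = 2/143, sgn -1
Racah Σ t=1..1: t=1:−1/103680 = -1/103680
⇒ 3j(4 5 5; 3 2 -5)² = 7/429, sgn -1
4πI² = N·(3j₀)²·(3jₘ)² = 42/169
I = +1·√(0.248521/4π) = 0.14062948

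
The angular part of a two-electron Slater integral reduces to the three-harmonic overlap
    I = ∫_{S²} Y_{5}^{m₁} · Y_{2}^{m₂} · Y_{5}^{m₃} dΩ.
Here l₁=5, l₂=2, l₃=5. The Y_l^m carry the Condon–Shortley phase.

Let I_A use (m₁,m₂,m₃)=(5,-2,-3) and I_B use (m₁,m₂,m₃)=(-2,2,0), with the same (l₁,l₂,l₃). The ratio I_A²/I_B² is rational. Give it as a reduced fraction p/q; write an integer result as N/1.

Same 5,2,5: normalisation and zero-m 3j drop out of the ratio.
A: Δ: 2! 8! 2! / 13! → 1/38610; sum: t=0:+1/161280 = 1/161280; 3j²(5 2 5; 5 -2 -3) = Δ·Π!·Σ² = 1/143  (sign +1)
B: Δ: 2! 8! 2! / 13! → 1/38610; sum: t=2:+1/2880 = 1/2880; 3j²(5 2 5; -2 2 0) = Δ·Π!·Σ² = 14/429  (sign -1)
I_A²/I_B² = (1/143)/(14/429) = 3/14

3/14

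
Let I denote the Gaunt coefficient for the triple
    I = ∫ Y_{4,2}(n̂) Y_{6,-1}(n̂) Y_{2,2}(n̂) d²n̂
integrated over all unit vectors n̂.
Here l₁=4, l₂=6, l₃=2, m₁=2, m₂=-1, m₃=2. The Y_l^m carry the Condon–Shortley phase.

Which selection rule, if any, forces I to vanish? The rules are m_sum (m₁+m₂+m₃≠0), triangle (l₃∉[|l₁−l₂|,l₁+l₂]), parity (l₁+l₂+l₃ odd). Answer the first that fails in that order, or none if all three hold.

m_sum

Σmᵢ = 3  ✗
l₃∈[|l₁−l₂|,l₁+l₂]=[2,10], have l₃=2
Σlᵢ = 12 ⇒ even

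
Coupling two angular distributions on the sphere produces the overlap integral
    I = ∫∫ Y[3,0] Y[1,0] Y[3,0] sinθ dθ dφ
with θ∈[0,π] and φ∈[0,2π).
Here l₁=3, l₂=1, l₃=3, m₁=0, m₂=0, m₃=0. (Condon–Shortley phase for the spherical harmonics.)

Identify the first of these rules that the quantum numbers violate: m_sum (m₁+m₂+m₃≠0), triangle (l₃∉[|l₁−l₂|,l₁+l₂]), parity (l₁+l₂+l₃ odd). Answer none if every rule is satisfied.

parity

Σmᵢ = 0  ✓
l₃∈[|l₁−l₂|,l₁+l₂]=[2,4], have l₃=3  ✓
Σlᵢ = 7 ⇒ odd  ✗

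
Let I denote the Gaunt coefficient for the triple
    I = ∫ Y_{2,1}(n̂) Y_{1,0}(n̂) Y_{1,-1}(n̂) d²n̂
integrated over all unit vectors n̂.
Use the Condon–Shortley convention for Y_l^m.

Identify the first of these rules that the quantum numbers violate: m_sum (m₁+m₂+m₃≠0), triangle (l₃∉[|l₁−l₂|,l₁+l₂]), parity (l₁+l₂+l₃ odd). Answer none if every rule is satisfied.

none

azimuthal sum: 1 + 0 − 1 = 0  ✓
1 ≤ 1 ≤ 3 (triangle on l)  ✓
L = 2 + 1 + 1 = 4 (even)  ✓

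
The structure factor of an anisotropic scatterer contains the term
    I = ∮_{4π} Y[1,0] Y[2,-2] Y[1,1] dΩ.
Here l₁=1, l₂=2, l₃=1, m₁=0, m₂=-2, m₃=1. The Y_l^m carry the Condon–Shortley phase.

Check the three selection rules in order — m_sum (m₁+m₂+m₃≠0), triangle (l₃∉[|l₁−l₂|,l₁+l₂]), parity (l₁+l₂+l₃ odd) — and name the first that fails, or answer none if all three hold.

m_sum

azimuthal sum: 0 − 2 + 1 = -1  ✗
1 ≤ 1 ≤ 3 (triangle on l)
L = 1 + 2 + 1 = 4 (even)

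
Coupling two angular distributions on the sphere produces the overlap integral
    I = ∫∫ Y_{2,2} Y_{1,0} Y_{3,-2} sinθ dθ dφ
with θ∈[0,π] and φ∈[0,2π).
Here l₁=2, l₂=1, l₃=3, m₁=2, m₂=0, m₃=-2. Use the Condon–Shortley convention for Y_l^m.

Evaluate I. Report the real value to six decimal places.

m-sum 0 ✓  L=6 even ✓  1≤3≤3 ✓
Π(2lᵢ+1) = 5×3×7 = 105
triangle coeff Δ(2,1,3) = 1/105
Σ_t [0,0]: t=0:+1/4 = 1/4
(3j)²=3/35 [(2 1 3; 0 0 0)], sign=-1
Σ_t [0,0]: t=0:+1/24 = 1/24
(3j)²=1/21 [(2 1 3; 2 0 -2)], sign=-1
⇒ 4πI² = 3/7
I = (+1)√(3/7/(4π)) = 0.18467439

0.184674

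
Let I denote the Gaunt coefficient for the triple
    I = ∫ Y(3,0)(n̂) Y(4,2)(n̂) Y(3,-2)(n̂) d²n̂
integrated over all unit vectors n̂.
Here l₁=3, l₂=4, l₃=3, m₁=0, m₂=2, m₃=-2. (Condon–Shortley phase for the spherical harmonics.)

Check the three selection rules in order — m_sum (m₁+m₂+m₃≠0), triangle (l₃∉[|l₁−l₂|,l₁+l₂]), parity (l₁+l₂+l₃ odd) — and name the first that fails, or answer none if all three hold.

azimuthal sum: 0 + 2 − 2 = 0  ✓
1 ≤ 3 ≤ 7 (triangle on l)  ✓
L = 3 + 4 + 3 = 10 (even)  ✓

none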